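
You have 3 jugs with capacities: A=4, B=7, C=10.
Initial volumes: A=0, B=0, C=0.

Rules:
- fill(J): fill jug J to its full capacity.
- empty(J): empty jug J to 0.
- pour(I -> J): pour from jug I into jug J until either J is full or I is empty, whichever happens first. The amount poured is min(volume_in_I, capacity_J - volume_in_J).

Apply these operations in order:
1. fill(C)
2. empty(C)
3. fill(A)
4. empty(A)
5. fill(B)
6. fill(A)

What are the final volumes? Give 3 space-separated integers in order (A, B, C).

Step 1: fill(C) -> (A=0 B=0 C=10)
Step 2: empty(C) -> (A=0 B=0 C=0)
Step 3: fill(A) -> (A=4 B=0 C=0)
Step 4: empty(A) -> (A=0 B=0 C=0)
Step 5: fill(B) -> (A=0 B=7 C=0)
Step 6: fill(A) -> (A=4 B=7 C=0)

Answer: 4 7 0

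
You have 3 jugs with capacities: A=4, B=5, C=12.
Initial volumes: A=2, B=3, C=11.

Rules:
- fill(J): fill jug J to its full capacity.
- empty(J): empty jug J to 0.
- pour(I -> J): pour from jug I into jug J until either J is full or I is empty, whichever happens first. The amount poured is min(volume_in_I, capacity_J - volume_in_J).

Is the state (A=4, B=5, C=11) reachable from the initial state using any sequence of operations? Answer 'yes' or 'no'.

Answer: yes

Derivation:
BFS from (A=2, B=3, C=11):
  1. fill(A) -> (A=4 B=3 C=11)
  2. fill(B) -> (A=4 B=5 C=11)
Target reached → yes.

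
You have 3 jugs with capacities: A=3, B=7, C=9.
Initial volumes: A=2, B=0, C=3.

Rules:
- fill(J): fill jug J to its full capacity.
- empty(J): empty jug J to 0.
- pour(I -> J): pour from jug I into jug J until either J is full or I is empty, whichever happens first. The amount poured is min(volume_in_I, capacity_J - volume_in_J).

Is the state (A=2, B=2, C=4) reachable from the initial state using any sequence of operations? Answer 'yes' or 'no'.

BFS explored all 224 reachable states.
Reachable set includes: (0,0,0), (0,0,1), (0,0,2), (0,0,3), (0,0,4), (0,0,5), (0,0,6), (0,0,7), (0,0,8), (0,0,9), (0,1,0), (0,1,1) ...
Target (A=2, B=2, C=4) not in reachable set → no.

Answer: no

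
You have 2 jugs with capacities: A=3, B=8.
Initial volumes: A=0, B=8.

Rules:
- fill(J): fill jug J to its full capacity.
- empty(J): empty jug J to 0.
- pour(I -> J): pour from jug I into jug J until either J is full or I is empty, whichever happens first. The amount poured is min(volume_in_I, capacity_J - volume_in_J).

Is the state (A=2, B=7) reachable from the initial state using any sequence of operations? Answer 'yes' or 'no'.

BFS explored all 22 reachable states.
Reachable set includes: (0,0), (0,1), (0,2), (0,3), (0,4), (0,5), (0,6), (0,7), (0,8), (1,0), (1,8), (2,0) ...
Target (A=2, B=7) not in reachable set → no.

Answer: no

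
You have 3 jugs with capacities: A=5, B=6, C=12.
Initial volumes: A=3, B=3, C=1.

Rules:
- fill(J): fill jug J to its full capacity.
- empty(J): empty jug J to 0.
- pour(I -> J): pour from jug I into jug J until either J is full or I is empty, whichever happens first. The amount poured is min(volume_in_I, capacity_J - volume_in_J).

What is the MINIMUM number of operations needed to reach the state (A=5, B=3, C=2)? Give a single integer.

Answer: 4

Derivation:
BFS from (A=3, B=3, C=1). One shortest path:
  1. fill(B) -> (A=3 B=6 C=1)
  2. pour(B -> C) -> (A=3 B=0 C=7)
  3. pour(A -> B) -> (A=0 B=3 C=7)
  4. pour(C -> A) -> (A=5 B=3 C=2)
Reached target in 4 moves.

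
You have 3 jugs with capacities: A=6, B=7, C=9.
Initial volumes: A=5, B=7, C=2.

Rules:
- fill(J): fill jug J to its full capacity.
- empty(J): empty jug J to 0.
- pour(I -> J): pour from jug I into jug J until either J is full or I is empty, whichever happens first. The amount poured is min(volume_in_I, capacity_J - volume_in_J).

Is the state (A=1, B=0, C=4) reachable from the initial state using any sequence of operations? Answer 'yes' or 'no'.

BFS from (A=5, B=7, C=2):
  1. pour(A -> C) -> (A=0 B=7 C=7)
  2. pour(B -> A) -> (A=6 B=1 C=7)
  3. pour(A -> C) -> (A=4 B=1 C=9)
  4. empty(C) -> (A=4 B=1 C=0)
  5. pour(A -> C) -> (A=0 B=1 C=4)
  6. pour(B -> A) -> (A=1 B=0 C=4)
Target reached → yes.

Answer: yes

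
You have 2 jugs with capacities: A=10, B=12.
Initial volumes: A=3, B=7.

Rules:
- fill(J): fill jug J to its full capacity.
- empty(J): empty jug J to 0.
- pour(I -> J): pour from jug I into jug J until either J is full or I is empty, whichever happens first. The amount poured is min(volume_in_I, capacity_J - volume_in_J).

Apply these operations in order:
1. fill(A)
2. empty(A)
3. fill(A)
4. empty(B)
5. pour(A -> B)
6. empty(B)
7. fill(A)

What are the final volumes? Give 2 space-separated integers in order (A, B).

Answer: 10 0

Derivation:
Step 1: fill(A) -> (A=10 B=7)
Step 2: empty(A) -> (A=0 B=7)
Step 3: fill(A) -> (A=10 B=7)
Step 4: empty(B) -> (A=10 B=0)
Step 5: pour(A -> B) -> (A=0 B=10)
Step 6: empty(B) -> (A=0 B=0)
Step 7: fill(A) -> (A=10 B=0)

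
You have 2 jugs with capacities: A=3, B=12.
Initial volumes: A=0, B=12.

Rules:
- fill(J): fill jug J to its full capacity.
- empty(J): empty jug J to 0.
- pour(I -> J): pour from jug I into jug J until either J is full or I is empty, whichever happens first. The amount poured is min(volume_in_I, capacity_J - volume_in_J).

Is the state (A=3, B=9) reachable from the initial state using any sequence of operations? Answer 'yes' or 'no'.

Answer: yes

Derivation:
BFS from (A=0, B=12):
  1. pour(B -> A) -> (A=3 B=9)
Target reached → yes.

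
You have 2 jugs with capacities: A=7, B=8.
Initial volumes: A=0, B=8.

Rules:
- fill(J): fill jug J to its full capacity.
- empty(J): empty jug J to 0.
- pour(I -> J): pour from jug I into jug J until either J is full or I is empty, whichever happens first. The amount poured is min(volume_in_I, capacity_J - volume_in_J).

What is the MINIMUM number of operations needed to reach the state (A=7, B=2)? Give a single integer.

Answer: 5

Derivation:
BFS from (A=0, B=8). One shortest path:
  1. pour(B -> A) -> (A=7 B=1)
  2. empty(A) -> (A=0 B=1)
  3. pour(B -> A) -> (A=1 B=0)
  4. fill(B) -> (A=1 B=8)
  5. pour(B -> A) -> (A=7 B=2)
Reached target in 5 moves.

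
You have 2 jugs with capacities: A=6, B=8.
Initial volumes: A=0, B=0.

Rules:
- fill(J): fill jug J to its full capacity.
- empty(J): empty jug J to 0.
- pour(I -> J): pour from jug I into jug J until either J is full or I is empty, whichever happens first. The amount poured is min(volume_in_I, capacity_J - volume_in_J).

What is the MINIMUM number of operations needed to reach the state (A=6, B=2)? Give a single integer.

BFS from (A=0, B=0). One shortest path:
  1. fill(B) -> (A=0 B=8)
  2. pour(B -> A) -> (A=6 B=2)
Reached target in 2 moves.

Answer: 2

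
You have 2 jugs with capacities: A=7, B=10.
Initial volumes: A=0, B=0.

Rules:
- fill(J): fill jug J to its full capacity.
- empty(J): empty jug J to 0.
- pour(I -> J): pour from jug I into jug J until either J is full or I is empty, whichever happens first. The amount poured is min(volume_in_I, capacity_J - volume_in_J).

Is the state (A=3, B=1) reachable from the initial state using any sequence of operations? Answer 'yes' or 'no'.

BFS explored all 34 reachable states.
Reachable set includes: (0,0), (0,1), (0,2), (0,3), (0,4), (0,5), (0,6), (0,7), (0,8), (0,9), (0,10), (1,0) ...
Target (A=3, B=1) not in reachable set → no.

Answer: no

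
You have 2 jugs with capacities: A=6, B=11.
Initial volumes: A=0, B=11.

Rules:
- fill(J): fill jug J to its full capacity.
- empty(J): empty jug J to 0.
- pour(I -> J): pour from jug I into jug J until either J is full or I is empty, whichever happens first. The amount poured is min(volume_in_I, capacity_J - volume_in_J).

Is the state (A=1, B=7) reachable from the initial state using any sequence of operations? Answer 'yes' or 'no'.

BFS explored all 34 reachable states.
Reachable set includes: (0,0), (0,1), (0,2), (0,3), (0,4), (0,5), (0,6), (0,7), (0,8), (0,9), (0,10), (0,11) ...
Target (A=1, B=7) not in reachable set → no.

Answer: no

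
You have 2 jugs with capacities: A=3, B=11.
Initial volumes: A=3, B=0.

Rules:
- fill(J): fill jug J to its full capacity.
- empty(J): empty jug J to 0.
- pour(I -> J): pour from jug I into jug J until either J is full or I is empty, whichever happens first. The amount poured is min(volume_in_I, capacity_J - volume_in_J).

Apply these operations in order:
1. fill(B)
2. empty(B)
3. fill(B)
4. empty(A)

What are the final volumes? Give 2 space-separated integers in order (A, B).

Answer: 0 11

Derivation:
Step 1: fill(B) -> (A=3 B=11)
Step 2: empty(B) -> (A=3 B=0)
Step 3: fill(B) -> (A=3 B=11)
Step 4: empty(A) -> (A=0 B=11)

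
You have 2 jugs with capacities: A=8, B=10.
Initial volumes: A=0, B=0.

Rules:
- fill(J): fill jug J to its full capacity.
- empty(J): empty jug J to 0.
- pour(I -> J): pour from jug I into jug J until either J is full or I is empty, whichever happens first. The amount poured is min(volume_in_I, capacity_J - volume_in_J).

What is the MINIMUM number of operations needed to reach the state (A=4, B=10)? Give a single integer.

BFS from (A=0, B=0). One shortest path:
  1. fill(A) -> (A=8 B=0)
  2. pour(A -> B) -> (A=0 B=8)
  3. fill(A) -> (A=8 B=8)
  4. pour(A -> B) -> (A=6 B=10)
  5. empty(B) -> (A=6 B=0)
  6. pour(A -> B) -> (A=0 B=6)
  7. fill(A) -> (A=8 B=6)
  8. pour(A -> B) -> (A=4 B=10)
Reached target in 8 moves.

Answer: 8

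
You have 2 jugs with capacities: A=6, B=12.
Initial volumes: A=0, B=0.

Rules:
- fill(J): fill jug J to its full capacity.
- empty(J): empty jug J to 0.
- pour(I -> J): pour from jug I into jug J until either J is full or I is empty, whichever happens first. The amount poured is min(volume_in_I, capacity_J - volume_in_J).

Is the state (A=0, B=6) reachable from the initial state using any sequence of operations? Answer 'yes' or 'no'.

Answer: yes

Derivation:
BFS from (A=0, B=0):
  1. fill(A) -> (A=6 B=0)
  2. pour(A -> B) -> (A=0 B=6)
Target reached → yes.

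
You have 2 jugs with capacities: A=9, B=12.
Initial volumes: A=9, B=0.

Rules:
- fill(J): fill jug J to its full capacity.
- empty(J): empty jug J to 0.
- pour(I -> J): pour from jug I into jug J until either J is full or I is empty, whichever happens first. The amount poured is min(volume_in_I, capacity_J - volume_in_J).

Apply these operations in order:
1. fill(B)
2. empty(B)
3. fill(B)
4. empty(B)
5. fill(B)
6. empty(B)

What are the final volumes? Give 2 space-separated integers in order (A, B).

Step 1: fill(B) -> (A=9 B=12)
Step 2: empty(B) -> (A=9 B=0)
Step 3: fill(B) -> (A=9 B=12)
Step 4: empty(B) -> (A=9 B=0)
Step 5: fill(B) -> (A=9 B=12)
Step 6: empty(B) -> (A=9 B=0)

Answer: 9 0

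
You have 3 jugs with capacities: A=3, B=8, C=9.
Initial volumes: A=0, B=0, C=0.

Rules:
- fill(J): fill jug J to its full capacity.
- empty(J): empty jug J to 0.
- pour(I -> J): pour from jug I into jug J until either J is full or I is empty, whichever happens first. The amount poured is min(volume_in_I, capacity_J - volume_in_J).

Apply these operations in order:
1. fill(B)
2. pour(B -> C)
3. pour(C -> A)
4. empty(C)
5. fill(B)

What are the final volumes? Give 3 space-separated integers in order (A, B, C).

Answer: 3 8 0

Derivation:
Step 1: fill(B) -> (A=0 B=8 C=0)
Step 2: pour(B -> C) -> (A=0 B=0 C=8)
Step 3: pour(C -> A) -> (A=3 B=0 C=5)
Step 4: empty(C) -> (A=3 B=0 C=0)
Step 5: fill(B) -> (A=3 B=8 C=0)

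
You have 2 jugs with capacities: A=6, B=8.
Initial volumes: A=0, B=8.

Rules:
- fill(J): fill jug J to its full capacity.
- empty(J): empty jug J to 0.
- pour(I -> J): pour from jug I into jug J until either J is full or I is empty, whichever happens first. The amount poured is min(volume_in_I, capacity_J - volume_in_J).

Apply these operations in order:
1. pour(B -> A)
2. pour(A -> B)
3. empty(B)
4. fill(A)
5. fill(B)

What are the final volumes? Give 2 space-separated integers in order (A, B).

Step 1: pour(B -> A) -> (A=6 B=2)
Step 2: pour(A -> B) -> (A=0 B=8)
Step 3: empty(B) -> (A=0 B=0)
Step 4: fill(A) -> (A=6 B=0)
Step 5: fill(B) -> (A=6 B=8)

Answer: 6 8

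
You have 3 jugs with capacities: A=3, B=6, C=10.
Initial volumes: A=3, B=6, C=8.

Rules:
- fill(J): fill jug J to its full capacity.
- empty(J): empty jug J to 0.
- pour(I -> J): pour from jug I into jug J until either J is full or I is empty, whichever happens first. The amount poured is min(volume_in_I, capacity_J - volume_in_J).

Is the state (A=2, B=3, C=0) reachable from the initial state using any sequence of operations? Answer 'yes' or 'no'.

BFS from (A=3, B=6, C=8):
  1. empty(B) -> (A=3 B=0 C=8)
  2. pour(C -> B) -> (A=3 B=6 C=2)
  3. empty(B) -> (A=3 B=0 C=2)
  4. pour(A -> B) -> (A=0 B=3 C=2)
  5. pour(C -> A) -> (A=2 B=3 C=0)
Target reached → yes.

Answer: yes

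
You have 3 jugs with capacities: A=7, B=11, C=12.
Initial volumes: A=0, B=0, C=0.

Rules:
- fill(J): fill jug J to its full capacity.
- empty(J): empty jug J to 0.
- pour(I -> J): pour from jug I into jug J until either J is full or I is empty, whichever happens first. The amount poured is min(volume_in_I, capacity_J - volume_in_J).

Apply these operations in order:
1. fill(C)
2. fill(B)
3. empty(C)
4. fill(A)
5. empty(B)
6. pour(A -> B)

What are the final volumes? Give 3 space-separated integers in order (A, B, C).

Answer: 0 7 0

Derivation:
Step 1: fill(C) -> (A=0 B=0 C=12)
Step 2: fill(B) -> (A=0 B=11 C=12)
Step 3: empty(C) -> (A=0 B=11 C=0)
Step 4: fill(A) -> (A=7 B=11 C=0)
Step 5: empty(B) -> (A=7 B=0 C=0)
Step 6: pour(A -> B) -> (A=0 B=7 C=0)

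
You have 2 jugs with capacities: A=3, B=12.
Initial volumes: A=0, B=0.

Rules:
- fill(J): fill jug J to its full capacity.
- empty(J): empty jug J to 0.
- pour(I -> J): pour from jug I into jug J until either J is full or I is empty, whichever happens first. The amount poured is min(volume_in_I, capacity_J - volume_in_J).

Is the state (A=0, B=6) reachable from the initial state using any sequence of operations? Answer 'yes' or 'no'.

Answer: yes

Derivation:
BFS from (A=0, B=0):
  1. fill(A) -> (A=3 B=0)
  2. pour(A -> B) -> (A=0 B=3)
  3. fill(A) -> (A=3 B=3)
  4. pour(A -> B) -> (A=0 B=6)
Target reached → yes.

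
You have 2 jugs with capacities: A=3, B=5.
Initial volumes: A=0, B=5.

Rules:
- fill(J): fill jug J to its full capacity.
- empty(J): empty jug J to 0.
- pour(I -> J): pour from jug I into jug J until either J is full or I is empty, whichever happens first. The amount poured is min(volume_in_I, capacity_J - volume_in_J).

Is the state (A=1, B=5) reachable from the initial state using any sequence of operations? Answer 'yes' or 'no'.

BFS from (A=0, B=5):
  1. fill(A) -> (A=3 B=5)
  2. empty(B) -> (A=3 B=0)
  3. pour(A -> B) -> (A=0 B=3)
  4. fill(A) -> (A=3 B=3)
  5. pour(A -> B) -> (A=1 B=5)
Target reached → yes.

Answer: yes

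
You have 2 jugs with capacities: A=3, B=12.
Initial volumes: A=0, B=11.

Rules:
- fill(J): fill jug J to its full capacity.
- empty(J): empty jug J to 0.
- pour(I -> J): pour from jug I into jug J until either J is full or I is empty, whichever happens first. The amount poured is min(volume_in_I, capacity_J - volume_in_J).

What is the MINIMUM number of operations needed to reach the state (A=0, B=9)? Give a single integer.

Answer: 3

Derivation:
BFS from (A=0, B=11). One shortest path:
  1. fill(B) -> (A=0 B=12)
  2. pour(B -> A) -> (A=3 B=9)
  3. empty(A) -> (A=0 B=9)
Reached target in 3 moves.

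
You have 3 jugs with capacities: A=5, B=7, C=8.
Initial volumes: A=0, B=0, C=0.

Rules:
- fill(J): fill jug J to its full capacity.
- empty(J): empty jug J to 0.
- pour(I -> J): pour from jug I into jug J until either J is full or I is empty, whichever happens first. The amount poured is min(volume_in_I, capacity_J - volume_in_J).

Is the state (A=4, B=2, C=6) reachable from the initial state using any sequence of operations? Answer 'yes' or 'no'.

Answer: no

Derivation:
BFS explored all 264 reachable states.
Reachable set includes: (0,0,0), (0,0,1), (0,0,2), (0,0,3), (0,0,4), (0,0,5), (0,0,6), (0,0,7), (0,0,8), (0,1,0), (0,1,1), (0,1,2) ...
Target (A=4, B=2, C=6) not in reachable set → no.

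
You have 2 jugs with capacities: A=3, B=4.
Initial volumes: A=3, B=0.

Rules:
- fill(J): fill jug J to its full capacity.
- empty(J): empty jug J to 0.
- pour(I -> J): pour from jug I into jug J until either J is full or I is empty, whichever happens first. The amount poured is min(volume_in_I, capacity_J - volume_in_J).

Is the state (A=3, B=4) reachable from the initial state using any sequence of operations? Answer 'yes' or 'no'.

Answer: yes

Derivation:
BFS from (A=3, B=0):
  1. fill(B) -> (A=3 B=4)
Target reached → yes.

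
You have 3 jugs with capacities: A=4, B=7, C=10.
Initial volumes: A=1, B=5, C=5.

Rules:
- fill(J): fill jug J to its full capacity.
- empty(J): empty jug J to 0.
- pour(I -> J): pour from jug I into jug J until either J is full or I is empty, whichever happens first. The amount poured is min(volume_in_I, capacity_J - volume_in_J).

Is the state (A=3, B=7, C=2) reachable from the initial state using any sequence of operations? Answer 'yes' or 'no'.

Answer: yes

Derivation:
BFS from (A=1, B=5, C=5):
  1. empty(A) -> (A=0 B=5 C=5)
  2. fill(B) -> (A=0 B=7 C=5)
  3. pour(B -> A) -> (A=4 B=3 C=5)
  4. pour(A -> C) -> (A=0 B=3 C=9)
  5. pour(B -> A) -> (A=3 B=0 C=9)
  6. pour(C -> B) -> (A=3 B=7 C=2)
Target reached → yes.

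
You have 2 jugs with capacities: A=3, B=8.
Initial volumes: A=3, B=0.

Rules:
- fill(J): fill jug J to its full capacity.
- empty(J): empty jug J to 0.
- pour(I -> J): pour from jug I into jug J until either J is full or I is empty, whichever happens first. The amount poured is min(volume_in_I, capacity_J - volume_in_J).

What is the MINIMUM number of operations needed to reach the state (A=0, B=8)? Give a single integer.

BFS from (A=3, B=0). One shortest path:
  1. empty(A) -> (A=0 B=0)
  2. fill(B) -> (A=0 B=8)
Reached target in 2 moves.

Answer: 2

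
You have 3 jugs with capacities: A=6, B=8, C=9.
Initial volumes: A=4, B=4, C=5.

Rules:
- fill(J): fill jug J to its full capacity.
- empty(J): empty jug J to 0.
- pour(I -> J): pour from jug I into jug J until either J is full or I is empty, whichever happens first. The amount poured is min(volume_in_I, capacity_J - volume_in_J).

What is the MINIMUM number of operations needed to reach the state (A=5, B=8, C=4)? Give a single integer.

Answer: 4

Derivation:
BFS from (A=4, B=4, C=5). One shortest path:
  1. empty(A) -> (A=0 B=4 C=5)
  2. pour(C -> A) -> (A=5 B=4 C=0)
  3. pour(B -> C) -> (A=5 B=0 C=4)
  4. fill(B) -> (A=5 B=8 C=4)
Reached target in 4 moves.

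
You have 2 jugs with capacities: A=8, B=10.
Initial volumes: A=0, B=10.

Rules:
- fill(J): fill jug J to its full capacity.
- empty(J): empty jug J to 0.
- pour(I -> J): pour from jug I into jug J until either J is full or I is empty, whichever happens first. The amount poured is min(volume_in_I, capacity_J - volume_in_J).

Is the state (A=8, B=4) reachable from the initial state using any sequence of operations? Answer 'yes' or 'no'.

Answer: yes

Derivation:
BFS from (A=0, B=10):
  1. pour(B -> A) -> (A=8 B=2)
  2. empty(A) -> (A=0 B=2)
  3. pour(B -> A) -> (A=2 B=0)
  4. fill(B) -> (A=2 B=10)
  5. pour(B -> A) -> (A=8 B=4)
Target reached → yes.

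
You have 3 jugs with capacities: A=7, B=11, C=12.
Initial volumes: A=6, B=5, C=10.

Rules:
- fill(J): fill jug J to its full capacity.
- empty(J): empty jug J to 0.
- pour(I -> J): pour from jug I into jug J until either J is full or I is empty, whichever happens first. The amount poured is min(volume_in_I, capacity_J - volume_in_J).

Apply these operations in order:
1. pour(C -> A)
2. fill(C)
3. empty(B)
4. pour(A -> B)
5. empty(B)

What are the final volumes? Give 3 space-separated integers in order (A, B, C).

Answer: 0 0 12

Derivation:
Step 1: pour(C -> A) -> (A=7 B=5 C=9)
Step 2: fill(C) -> (A=7 B=5 C=12)
Step 3: empty(B) -> (A=7 B=0 C=12)
Step 4: pour(A -> B) -> (A=0 B=7 C=12)
Step 5: empty(B) -> (A=0 B=0 C=12)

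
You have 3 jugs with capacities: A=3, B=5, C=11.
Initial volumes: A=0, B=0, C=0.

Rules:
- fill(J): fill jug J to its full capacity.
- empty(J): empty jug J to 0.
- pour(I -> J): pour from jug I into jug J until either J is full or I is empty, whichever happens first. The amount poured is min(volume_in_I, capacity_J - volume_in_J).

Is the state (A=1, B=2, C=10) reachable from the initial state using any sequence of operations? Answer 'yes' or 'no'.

BFS explored all 208 reachable states.
Reachable set includes: (0,0,0), (0,0,1), (0,0,2), (0,0,3), (0,0,4), (0,0,5), (0,0,6), (0,0,7), (0,0,8), (0,0,9), (0,0,10), (0,0,11) ...
Target (A=1, B=2, C=10) not in reachable set → no.

Answer: no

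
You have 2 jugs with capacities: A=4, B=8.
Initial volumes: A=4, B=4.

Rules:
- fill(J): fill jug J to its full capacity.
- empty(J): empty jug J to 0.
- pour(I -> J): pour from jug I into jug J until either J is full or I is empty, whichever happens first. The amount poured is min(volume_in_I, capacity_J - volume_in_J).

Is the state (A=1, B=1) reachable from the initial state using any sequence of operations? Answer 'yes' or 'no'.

Answer: no

Derivation:
BFS explored all 6 reachable states.
Reachable set includes: (0,0), (0,4), (0,8), (4,0), (4,4), (4,8)
Target (A=1, B=1) not in reachable set → no.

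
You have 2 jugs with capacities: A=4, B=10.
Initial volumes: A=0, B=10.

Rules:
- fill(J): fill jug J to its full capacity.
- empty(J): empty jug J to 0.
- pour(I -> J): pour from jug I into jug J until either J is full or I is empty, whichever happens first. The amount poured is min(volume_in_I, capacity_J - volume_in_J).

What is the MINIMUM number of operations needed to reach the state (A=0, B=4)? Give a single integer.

Answer: 3

Derivation:
BFS from (A=0, B=10). One shortest path:
  1. fill(A) -> (A=4 B=10)
  2. empty(B) -> (A=4 B=0)
  3. pour(A -> B) -> (A=0 B=4)
Reached target in 3 moves.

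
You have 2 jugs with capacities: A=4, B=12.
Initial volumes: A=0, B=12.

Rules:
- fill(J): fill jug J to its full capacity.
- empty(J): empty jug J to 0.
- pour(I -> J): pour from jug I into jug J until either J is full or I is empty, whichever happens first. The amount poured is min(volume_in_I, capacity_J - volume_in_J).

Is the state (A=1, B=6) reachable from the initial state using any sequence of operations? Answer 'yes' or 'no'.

Answer: no

Derivation:
BFS explored all 8 reachable states.
Reachable set includes: (0,0), (0,4), (0,8), (0,12), (4,0), (4,4), (4,8), (4,12)
Target (A=1, B=6) not in reachable set → no.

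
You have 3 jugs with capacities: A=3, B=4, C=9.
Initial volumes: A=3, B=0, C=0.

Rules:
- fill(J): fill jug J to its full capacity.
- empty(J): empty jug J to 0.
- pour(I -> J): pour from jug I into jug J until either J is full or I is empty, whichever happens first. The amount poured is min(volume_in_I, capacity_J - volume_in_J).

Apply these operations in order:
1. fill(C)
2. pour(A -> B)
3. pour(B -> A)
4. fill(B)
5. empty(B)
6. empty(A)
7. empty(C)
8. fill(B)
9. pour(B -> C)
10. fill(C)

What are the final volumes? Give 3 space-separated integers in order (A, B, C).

Answer: 0 0 9

Derivation:
Step 1: fill(C) -> (A=3 B=0 C=9)
Step 2: pour(A -> B) -> (A=0 B=3 C=9)
Step 3: pour(B -> A) -> (A=3 B=0 C=9)
Step 4: fill(B) -> (A=3 B=4 C=9)
Step 5: empty(B) -> (A=3 B=0 C=9)
Step 6: empty(A) -> (A=0 B=0 C=9)
Step 7: empty(C) -> (A=0 B=0 C=0)
Step 8: fill(B) -> (A=0 B=4 C=0)
Step 9: pour(B -> C) -> (A=0 B=0 C=4)
Step 10: fill(C) -> (A=0 B=0 C=9)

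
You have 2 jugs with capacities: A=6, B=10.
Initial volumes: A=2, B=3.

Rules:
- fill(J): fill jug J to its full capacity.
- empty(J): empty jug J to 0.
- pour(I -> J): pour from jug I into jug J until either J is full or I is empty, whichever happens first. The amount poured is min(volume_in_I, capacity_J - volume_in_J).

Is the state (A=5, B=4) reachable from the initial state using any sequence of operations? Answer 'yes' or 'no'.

BFS explored all 33 reachable states.
Reachable set includes: (0,0), (0,1), (0,2), (0,3), (0,4), (0,5), (0,6), (0,7), (0,8), (0,9), (0,10), (1,0) ...
Target (A=5, B=4) not in reachable set → no.

Answer: no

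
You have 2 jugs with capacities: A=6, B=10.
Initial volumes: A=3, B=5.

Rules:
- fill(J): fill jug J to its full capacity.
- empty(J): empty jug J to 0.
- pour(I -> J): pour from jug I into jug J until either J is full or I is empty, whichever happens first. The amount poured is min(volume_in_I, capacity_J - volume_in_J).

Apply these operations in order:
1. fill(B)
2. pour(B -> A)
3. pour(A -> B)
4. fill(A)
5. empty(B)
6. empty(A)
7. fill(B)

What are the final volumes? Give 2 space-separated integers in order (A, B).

Answer: 0 10

Derivation:
Step 1: fill(B) -> (A=3 B=10)
Step 2: pour(B -> A) -> (A=6 B=7)
Step 3: pour(A -> B) -> (A=3 B=10)
Step 4: fill(A) -> (A=6 B=10)
Step 5: empty(B) -> (A=6 B=0)
Step 6: empty(A) -> (A=0 B=0)
Step 7: fill(B) -> (A=0 B=10)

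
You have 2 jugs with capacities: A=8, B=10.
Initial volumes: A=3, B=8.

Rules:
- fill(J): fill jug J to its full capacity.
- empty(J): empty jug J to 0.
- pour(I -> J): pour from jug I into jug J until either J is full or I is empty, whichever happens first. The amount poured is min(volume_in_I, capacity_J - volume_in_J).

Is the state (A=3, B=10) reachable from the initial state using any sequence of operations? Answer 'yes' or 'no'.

BFS from (A=3, B=8):
  1. fill(B) -> (A=3 B=10)
Target reached → yes.

Answer: yes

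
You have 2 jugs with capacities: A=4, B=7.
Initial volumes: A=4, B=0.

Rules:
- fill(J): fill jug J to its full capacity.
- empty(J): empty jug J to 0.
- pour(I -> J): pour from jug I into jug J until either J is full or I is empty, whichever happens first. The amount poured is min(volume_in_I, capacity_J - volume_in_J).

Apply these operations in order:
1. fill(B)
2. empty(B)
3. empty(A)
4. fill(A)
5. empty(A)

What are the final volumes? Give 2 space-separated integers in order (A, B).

Answer: 0 0

Derivation:
Step 1: fill(B) -> (A=4 B=7)
Step 2: empty(B) -> (A=4 B=0)
Step 3: empty(A) -> (A=0 B=0)
Step 4: fill(A) -> (A=4 B=0)
Step 5: empty(A) -> (A=0 B=0)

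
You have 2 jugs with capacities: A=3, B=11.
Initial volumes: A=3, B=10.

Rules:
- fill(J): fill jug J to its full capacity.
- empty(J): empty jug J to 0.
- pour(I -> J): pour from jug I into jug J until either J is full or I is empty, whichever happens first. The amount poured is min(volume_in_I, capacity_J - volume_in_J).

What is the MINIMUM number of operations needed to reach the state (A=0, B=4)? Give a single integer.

BFS from (A=3, B=10). One shortest path:
  1. empty(A) -> (A=0 B=10)
  2. pour(B -> A) -> (A=3 B=7)
  3. empty(A) -> (A=0 B=7)
  4. pour(B -> A) -> (A=3 B=4)
  5. empty(A) -> (A=0 B=4)
Reached target in 5 moves.

Answer: 5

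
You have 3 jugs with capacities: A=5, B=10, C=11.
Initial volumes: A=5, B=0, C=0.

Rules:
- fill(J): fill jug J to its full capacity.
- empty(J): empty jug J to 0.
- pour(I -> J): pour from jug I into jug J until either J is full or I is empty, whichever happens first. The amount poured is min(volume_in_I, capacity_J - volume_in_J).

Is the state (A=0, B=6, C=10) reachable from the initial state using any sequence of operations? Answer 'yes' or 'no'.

BFS from (A=5, B=0, C=0):
  1. empty(A) -> (A=0 B=0 C=0)
  2. fill(C) -> (A=0 B=0 C=11)
  3. pour(C -> A) -> (A=5 B=0 C=6)
  4. pour(C -> B) -> (A=5 B=6 C=0)
  5. pour(A -> C) -> (A=0 B=6 C=5)
  6. fill(A) -> (A=5 B=6 C=5)
  7. pour(A -> C) -> (A=0 B=6 C=10)
Target reached → yes.

Answer: yes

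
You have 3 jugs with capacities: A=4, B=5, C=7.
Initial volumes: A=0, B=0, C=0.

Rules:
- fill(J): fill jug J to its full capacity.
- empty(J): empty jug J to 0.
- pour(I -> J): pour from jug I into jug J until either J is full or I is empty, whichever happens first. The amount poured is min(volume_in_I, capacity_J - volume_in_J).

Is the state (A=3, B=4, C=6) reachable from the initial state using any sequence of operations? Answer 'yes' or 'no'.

BFS explored all 168 reachable states.
Reachable set includes: (0,0,0), (0,0,1), (0,0,2), (0,0,3), (0,0,4), (0,0,5), (0,0,6), (0,0,7), (0,1,0), (0,1,1), (0,1,2), (0,1,3) ...
Target (A=3, B=4, C=6) not in reachable set → no.

Answer: no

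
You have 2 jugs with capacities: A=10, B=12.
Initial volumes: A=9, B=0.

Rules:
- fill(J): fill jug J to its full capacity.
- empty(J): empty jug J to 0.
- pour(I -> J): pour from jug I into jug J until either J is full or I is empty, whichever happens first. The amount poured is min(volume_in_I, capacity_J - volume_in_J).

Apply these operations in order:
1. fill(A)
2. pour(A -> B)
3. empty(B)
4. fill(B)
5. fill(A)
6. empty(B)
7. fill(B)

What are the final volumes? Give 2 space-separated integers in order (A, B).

Answer: 10 12

Derivation:
Step 1: fill(A) -> (A=10 B=0)
Step 2: pour(A -> B) -> (A=0 B=10)
Step 3: empty(B) -> (A=0 B=0)
Step 4: fill(B) -> (A=0 B=12)
Step 5: fill(A) -> (A=10 B=12)
Step 6: empty(B) -> (A=10 B=0)
Step 7: fill(B) -> (A=10 B=12)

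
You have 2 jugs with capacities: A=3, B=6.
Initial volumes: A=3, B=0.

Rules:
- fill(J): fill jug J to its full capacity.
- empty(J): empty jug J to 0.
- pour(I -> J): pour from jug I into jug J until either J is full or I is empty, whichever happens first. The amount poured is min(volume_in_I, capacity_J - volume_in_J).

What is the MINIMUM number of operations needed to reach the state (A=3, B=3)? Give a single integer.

BFS from (A=3, B=0). One shortest path:
  1. pour(A -> B) -> (A=0 B=3)
  2. fill(A) -> (A=3 B=3)
Reached target in 2 moves.

Answer: 2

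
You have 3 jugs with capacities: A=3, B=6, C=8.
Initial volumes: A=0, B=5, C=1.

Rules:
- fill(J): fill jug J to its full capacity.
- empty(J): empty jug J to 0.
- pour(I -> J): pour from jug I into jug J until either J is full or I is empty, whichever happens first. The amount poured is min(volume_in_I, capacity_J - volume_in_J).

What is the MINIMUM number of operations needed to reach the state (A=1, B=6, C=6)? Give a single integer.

Answer: 4

Derivation:
BFS from (A=0, B=5, C=1). One shortest path:
  1. fill(B) -> (A=0 B=6 C=1)
  2. pour(C -> A) -> (A=1 B=6 C=0)
  3. pour(B -> C) -> (A=1 B=0 C=6)
  4. fill(B) -> (A=1 B=6 C=6)
Reached target in 4 moves.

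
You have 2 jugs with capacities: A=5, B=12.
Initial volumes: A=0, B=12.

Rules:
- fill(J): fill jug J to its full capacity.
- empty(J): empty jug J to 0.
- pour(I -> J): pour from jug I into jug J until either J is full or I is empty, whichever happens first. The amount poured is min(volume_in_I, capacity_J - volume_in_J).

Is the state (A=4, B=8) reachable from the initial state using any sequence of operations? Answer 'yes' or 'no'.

BFS explored all 34 reachable states.
Reachable set includes: (0,0), (0,1), (0,2), (0,3), (0,4), (0,5), (0,6), (0,7), (0,8), (0,9), (0,10), (0,11) ...
Target (A=4, B=8) not in reachable set → no.

Answer: no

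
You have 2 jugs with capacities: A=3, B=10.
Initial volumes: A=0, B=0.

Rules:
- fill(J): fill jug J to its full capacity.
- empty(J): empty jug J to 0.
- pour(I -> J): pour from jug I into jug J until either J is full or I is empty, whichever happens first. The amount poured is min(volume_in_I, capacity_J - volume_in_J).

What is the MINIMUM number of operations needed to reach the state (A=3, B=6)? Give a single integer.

BFS from (A=0, B=0). One shortest path:
  1. fill(A) -> (A=3 B=0)
  2. pour(A -> B) -> (A=0 B=3)
  3. fill(A) -> (A=3 B=3)
  4. pour(A -> B) -> (A=0 B=6)
  5. fill(A) -> (A=3 B=6)
Reached target in 5 moves.

Answer: 5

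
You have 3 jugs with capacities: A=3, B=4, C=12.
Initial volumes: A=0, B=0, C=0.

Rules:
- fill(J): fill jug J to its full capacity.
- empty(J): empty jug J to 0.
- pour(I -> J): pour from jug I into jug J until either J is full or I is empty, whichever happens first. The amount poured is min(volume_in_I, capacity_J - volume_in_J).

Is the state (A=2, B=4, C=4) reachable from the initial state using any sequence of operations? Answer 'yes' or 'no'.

Answer: yes

Derivation:
BFS from (A=0, B=0, C=0):
  1. fill(A) -> (A=3 B=0 C=0)
  2. fill(B) -> (A=3 B=4 C=0)
  3. pour(B -> C) -> (A=3 B=0 C=4)
  4. pour(A -> B) -> (A=0 B=3 C=4)
  5. fill(A) -> (A=3 B=3 C=4)
  6. pour(A -> B) -> (A=2 B=4 C=4)
Target reached → yes.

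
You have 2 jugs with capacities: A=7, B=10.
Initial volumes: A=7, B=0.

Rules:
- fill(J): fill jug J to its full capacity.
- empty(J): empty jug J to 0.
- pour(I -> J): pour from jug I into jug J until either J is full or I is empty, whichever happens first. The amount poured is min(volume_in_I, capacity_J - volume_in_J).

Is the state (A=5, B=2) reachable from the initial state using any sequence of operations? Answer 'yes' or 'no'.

BFS explored all 34 reachable states.
Reachable set includes: (0,0), (0,1), (0,2), (0,3), (0,4), (0,5), (0,6), (0,7), (0,8), (0,9), (0,10), (1,0) ...
Target (A=5, B=2) not in reachable set → no.

Answer: no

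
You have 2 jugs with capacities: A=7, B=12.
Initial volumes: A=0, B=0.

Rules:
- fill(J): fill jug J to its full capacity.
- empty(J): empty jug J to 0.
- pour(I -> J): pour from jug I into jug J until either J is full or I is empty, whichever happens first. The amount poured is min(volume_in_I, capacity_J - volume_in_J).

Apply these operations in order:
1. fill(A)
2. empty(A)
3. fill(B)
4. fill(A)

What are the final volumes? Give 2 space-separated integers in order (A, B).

Step 1: fill(A) -> (A=7 B=0)
Step 2: empty(A) -> (A=0 B=0)
Step 3: fill(B) -> (A=0 B=12)
Step 4: fill(A) -> (A=7 B=12)

Answer: 7 12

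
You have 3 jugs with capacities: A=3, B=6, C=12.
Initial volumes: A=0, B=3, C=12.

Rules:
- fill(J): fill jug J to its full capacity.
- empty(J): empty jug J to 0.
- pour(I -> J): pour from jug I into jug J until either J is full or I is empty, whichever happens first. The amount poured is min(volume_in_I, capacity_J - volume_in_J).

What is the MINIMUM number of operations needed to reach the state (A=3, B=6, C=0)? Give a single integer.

BFS from (A=0, B=3, C=12). One shortest path:
  1. fill(A) -> (A=3 B=3 C=12)
  2. fill(B) -> (A=3 B=6 C=12)
  3. empty(C) -> (A=3 B=6 C=0)
Reached target in 3 moves.

Answer: 3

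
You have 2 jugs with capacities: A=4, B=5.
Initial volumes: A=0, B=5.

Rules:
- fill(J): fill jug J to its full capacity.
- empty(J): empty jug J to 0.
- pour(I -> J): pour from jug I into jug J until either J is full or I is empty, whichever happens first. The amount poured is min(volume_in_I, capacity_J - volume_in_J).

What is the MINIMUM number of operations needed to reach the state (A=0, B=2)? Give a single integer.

BFS from (A=0, B=5). One shortest path:
  1. pour(B -> A) -> (A=4 B=1)
  2. empty(A) -> (A=0 B=1)
  3. pour(B -> A) -> (A=1 B=0)
  4. fill(B) -> (A=1 B=5)
  5. pour(B -> A) -> (A=4 B=2)
  6. empty(A) -> (A=0 B=2)
Reached target in 6 moves.

Answer: 6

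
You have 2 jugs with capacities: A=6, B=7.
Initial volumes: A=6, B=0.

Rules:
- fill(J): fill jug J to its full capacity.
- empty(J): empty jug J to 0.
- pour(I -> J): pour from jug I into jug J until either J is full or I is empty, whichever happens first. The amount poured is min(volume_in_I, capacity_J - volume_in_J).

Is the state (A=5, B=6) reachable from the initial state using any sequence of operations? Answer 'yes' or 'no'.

BFS explored all 26 reachable states.
Reachable set includes: (0,0), (0,1), (0,2), (0,3), (0,4), (0,5), (0,6), (0,7), (1,0), (1,7), (2,0), (2,7) ...
Target (A=5, B=6) not in reachable set → no.

Answer: no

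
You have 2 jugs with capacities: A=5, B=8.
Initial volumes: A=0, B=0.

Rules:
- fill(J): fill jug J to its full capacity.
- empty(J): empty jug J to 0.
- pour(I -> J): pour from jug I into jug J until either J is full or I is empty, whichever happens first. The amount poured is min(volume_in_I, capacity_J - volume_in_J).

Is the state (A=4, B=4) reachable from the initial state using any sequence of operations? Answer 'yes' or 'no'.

Answer: no

Derivation:
BFS explored all 26 reachable states.
Reachable set includes: (0,0), (0,1), (0,2), (0,3), (0,4), (0,5), (0,6), (0,7), (0,8), (1,0), (1,8), (2,0) ...
Target (A=4, B=4) not in reachable set → no.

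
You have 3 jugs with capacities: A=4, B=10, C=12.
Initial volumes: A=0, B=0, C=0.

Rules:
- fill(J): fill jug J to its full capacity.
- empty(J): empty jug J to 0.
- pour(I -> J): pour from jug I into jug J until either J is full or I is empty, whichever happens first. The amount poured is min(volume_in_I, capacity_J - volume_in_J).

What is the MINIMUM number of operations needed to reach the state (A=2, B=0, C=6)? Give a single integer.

Answer: 6

Derivation:
BFS from (A=0, B=0, C=0). One shortest path:
  1. fill(C) -> (A=0 B=0 C=12)
  2. pour(C -> B) -> (A=0 B=10 C=2)
  3. pour(B -> A) -> (A=4 B=6 C=2)
  4. empty(A) -> (A=0 B=6 C=2)
  5. pour(C -> A) -> (A=2 B=6 C=0)
  6. pour(B -> C) -> (A=2 B=0 C=6)
Reached target in 6 moves.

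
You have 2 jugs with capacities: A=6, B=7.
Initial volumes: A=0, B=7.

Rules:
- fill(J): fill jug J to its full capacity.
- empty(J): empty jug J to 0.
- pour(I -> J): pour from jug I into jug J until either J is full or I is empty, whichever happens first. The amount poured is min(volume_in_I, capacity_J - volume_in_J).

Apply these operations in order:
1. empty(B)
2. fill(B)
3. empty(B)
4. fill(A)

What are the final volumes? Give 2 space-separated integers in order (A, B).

Answer: 6 0

Derivation:
Step 1: empty(B) -> (A=0 B=0)
Step 2: fill(B) -> (A=0 B=7)
Step 3: empty(B) -> (A=0 B=0)
Step 4: fill(A) -> (A=6 B=0)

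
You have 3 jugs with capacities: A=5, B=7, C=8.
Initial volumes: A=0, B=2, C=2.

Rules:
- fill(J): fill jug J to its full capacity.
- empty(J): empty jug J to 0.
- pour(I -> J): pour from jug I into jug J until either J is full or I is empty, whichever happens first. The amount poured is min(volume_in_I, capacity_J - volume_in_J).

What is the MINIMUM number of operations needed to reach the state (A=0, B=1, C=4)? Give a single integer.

Answer: 7

Derivation:
BFS from (A=0, B=2, C=2). One shortest path:
  1. pour(B -> A) -> (A=2 B=0 C=2)
  2. pour(C -> A) -> (A=4 B=0 C=0)
  3. fill(C) -> (A=4 B=0 C=8)
  4. pour(C -> B) -> (A=4 B=7 C=1)
  5. empty(B) -> (A=4 B=0 C=1)
  6. pour(C -> B) -> (A=4 B=1 C=0)
  7. pour(A -> C) -> (A=0 B=1 C=4)
Reached target in 7 moves.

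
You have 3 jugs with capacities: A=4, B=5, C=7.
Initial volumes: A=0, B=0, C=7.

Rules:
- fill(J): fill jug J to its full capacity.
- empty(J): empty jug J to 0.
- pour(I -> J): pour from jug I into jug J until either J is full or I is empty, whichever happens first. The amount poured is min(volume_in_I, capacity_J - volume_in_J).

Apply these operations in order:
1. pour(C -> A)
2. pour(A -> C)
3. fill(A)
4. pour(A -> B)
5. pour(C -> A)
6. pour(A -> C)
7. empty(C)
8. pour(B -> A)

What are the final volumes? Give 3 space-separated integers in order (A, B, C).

Step 1: pour(C -> A) -> (A=4 B=0 C=3)
Step 2: pour(A -> C) -> (A=0 B=0 C=7)
Step 3: fill(A) -> (A=4 B=0 C=7)
Step 4: pour(A -> B) -> (A=0 B=4 C=7)
Step 5: pour(C -> A) -> (A=4 B=4 C=3)
Step 6: pour(A -> C) -> (A=0 B=4 C=7)
Step 7: empty(C) -> (A=0 B=4 C=0)
Step 8: pour(B -> A) -> (A=4 B=0 C=0)

Answer: 4 0 0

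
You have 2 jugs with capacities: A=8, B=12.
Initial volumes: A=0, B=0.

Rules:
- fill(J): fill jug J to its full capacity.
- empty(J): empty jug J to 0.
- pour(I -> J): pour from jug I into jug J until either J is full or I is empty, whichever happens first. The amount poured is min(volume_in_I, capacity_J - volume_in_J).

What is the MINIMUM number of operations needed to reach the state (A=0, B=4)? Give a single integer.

BFS from (A=0, B=0). One shortest path:
  1. fill(B) -> (A=0 B=12)
  2. pour(B -> A) -> (A=8 B=4)
  3. empty(A) -> (A=0 B=4)
Reached target in 3 moves.

Answer: 3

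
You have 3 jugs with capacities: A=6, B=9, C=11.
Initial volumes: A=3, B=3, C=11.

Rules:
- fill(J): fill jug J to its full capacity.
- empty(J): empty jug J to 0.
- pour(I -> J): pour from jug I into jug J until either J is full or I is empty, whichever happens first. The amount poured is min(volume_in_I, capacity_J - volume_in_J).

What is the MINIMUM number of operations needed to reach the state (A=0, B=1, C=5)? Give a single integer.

BFS from (A=3, B=3, C=11). One shortest path:
  1. fill(B) -> (A=3 B=9 C=11)
  2. empty(C) -> (A=3 B=9 C=0)
  3. pour(A -> C) -> (A=0 B=9 C=3)
  4. pour(B -> C) -> (A=0 B=1 C=11)
  5. pour(C -> A) -> (A=6 B=1 C=5)
  6. empty(A) -> (A=0 B=1 C=5)
Reached target in 6 moves.

Answer: 6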